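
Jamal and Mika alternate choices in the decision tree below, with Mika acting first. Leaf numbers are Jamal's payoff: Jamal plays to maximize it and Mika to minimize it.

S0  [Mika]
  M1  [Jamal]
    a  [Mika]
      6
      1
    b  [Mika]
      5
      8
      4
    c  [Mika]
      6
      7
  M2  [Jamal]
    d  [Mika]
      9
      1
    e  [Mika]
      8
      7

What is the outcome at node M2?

7

d (Mika): min(9, 1) = 1
e (Mika): min(8, 7) = 7
M2 (Jamal): max(1, 7) = 7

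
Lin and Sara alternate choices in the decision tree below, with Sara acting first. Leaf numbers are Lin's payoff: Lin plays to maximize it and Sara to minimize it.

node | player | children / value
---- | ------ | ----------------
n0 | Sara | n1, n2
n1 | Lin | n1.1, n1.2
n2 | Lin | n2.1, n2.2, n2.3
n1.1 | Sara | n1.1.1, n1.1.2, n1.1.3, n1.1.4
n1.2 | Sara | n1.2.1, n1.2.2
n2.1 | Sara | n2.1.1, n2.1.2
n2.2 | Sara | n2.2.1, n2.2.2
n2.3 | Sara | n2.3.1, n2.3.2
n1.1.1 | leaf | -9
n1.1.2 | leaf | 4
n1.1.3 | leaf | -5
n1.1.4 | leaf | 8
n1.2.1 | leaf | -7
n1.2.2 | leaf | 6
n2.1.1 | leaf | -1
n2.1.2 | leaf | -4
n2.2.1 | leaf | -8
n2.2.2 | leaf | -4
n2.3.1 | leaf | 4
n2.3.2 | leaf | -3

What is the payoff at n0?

n1.1 (Sara): min(-9, 4, -5, 8) = -9
n1.2 (Sara): min(-7, 6) = -7
n1 (Lin): max(-9, -7) = -7
n2.1 (Sara): min(-1, -4) = -4
n2.2 (Sara): min(-8, -4) = -8
n2.3 (Sara): min(4, -3) = -3
n2 (Lin): max(-4, -8, -3) = -3
n0 (Sara): min(-7, -3) = -7

-7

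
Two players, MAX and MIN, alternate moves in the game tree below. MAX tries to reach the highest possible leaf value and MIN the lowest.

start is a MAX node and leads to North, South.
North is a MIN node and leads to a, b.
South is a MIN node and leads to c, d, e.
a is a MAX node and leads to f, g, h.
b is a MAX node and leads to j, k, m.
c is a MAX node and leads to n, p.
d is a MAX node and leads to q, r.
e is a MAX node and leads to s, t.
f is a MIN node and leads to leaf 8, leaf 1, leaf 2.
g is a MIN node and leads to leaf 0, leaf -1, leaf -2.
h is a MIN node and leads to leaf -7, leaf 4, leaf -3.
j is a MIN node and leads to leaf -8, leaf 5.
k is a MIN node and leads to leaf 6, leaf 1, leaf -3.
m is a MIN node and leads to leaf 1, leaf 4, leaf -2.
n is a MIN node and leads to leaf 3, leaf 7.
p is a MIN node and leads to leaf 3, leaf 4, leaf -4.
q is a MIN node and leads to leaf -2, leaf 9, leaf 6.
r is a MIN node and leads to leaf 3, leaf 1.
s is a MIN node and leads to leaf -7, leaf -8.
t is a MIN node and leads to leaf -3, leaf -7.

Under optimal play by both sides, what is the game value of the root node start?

f (MIN): min(8, 1, 2) = 1
g (MIN): min(0, -1, -2) = -2
h (MIN): min(-7, 4, -3) = -7
a (MAX): max(1, -2, -7) = 1
j (MIN): min(-8, 5) = -8
k (MIN): min(6, 1, -3) = -3
m (MIN): min(1, 4, -2) = -2
b (MAX): max(-8, -3, -2) = -2
North (MIN): min(1, -2) = -2
n (MIN): min(3, 7) = 3
p (MIN): min(3, 4, -4) = -4
c (MAX): max(3, -4) = 3
q (MIN): min(-2, 9, 6) = -2
r (MIN): min(3, 1) = 1
d (MAX): max(-2, 1) = 1
s (MIN): min(-7, -8) = -8
t (MIN): min(-3, -7) = -7
e (MAX): max(-8, -7) = -7
South (MIN): min(3, 1, -7) = -7
start (MAX): max(-2, -7) = -2

-2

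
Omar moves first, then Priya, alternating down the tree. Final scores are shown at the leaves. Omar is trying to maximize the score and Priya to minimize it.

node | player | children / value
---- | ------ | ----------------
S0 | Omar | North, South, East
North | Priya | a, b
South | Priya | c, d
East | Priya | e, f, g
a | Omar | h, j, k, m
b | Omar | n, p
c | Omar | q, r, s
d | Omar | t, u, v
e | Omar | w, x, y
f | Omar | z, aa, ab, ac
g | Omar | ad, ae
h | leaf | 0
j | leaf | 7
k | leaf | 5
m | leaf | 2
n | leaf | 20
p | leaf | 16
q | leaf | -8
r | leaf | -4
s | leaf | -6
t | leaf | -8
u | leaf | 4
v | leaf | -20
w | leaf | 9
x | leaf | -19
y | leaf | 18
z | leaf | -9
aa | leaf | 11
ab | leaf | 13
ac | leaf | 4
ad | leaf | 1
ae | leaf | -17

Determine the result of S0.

7

a (Omar): max(0, 7, 5, 2) = 7
b (Omar): max(20, 16) = 20
North (Priya): min(7, 20) = 7
c (Omar): max(-8, -4, -6) = -4
d (Omar): max(-8, 4, -20) = 4
South (Priya): min(-4, 4) = -4
e (Omar): max(9, -19, 18) = 18
f (Omar): max(-9, 11, 13, 4) = 13
g (Omar): max(1, -17) = 1
East (Priya): min(18, 13, 1) = 1
S0 (Omar): max(7, -4, 1) = 7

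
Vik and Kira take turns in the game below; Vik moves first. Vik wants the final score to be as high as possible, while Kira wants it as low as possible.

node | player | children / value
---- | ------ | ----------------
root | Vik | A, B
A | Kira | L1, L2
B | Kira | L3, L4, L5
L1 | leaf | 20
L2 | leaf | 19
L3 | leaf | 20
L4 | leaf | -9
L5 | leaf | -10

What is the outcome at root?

A (Kira): min(20, 19) = 19
B (Kira): min(20, -9, -10) = -10
root (Vik): max(19, -10) = 19

19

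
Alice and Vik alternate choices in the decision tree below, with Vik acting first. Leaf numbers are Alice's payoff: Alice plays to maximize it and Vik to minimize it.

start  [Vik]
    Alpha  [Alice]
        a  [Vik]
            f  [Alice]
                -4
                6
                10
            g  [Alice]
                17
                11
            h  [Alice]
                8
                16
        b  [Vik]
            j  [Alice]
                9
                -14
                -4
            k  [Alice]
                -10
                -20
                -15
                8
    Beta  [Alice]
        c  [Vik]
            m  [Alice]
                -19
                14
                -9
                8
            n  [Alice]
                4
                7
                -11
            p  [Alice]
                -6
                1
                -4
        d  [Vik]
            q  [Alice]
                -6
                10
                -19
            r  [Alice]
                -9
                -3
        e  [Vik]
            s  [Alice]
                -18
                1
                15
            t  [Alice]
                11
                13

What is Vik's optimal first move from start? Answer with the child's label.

f (Alice): max(-4, 6, 10) = 10
g (Alice): max(17, 11) = 17
h (Alice): max(8, 16) = 16
a (Vik): min(10, 17, 16) = 10
j (Alice): max(9, -14, -4) = 9
k (Alice): max(-10, -20, -15, 8) = 8
b (Vik): min(9, 8) = 8
Alpha (Alice): max(10, 8) = 10
m (Alice): max(-19, 14, -9, 8) = 14
n (Alice): max(4, 7, -11) = 7
p (Alice): max(-6, 1, -4) = 1
c (Vik): min(14, 7, 1) = 1
q (Alice): max(-6, 10, -19) = 10
r (Alice): max(-9, -3) = -3
d (Vik): min(10, -3) = -3
s (Alice): max(-18, 1, 15) = 15
t (Alice): max(11, 13) = 13
e (Vik): min(15, 13) = 13
Beta (Alice): max(1, -3, 13) = 13
start (Vik): min(10, 13) = 10
Vik at start wants the lowest of {Alpha=10, Beta=13}, so chooses Alpha.

Alpha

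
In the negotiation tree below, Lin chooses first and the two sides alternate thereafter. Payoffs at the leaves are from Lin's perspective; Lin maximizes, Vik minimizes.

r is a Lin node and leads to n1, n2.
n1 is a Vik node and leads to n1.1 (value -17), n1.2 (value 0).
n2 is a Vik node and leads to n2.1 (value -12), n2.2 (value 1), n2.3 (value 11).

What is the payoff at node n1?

n1 (Vik): min(-17, 0) = -17

-17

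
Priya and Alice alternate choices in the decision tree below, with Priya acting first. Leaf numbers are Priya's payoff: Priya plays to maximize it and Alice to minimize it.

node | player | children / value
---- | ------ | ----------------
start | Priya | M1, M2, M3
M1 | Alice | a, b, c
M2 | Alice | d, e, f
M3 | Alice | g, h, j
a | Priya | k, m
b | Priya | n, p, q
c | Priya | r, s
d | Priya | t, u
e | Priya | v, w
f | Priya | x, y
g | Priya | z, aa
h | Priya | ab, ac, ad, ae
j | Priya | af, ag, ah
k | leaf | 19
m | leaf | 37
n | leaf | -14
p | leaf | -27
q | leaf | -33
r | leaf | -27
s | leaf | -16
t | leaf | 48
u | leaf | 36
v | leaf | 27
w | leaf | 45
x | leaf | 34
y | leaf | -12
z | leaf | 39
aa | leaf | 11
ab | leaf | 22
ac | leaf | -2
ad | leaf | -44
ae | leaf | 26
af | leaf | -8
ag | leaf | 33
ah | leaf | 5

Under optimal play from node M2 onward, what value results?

d (Priya): max(48, 36) = 48
e (Priya): max(27, 45) = 45
f (Priya): max(34, -12) = 34
M2 (Alice): min(48, 45, 34) = 34

34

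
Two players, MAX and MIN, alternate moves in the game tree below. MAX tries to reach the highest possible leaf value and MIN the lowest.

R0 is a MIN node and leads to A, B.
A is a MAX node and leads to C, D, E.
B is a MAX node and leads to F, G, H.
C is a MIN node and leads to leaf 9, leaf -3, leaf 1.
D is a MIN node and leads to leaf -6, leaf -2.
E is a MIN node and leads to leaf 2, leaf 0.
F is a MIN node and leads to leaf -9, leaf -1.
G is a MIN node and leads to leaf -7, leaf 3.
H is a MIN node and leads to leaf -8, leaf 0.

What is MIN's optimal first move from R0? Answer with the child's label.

C (MIN): min(9, -3, 1) = -3
D (MIN): min(-6, -2) = -6
E (MIN): min(2, 0) = 0
A (MAX): max(-3, -6, 0) = 0
F (MIN): min(-9, -1) = -9
G (MIN): min(-7, 3) = -7
H (MIN): min(-8, 0) = -8
B (MAX): max(-9, -7, -8) = -7
R0 (MIN): min(0, -7) = -7
MIN at R0 wants the lowest of {A=0, B=-7}, so chooses B.

B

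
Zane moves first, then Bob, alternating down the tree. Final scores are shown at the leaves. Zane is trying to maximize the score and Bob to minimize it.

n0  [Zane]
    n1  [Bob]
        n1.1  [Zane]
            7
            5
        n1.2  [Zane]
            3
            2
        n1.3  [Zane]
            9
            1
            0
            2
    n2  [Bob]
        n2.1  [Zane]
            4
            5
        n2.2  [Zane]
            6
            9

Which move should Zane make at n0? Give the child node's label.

n2

n1.1 (Zane): max(7, 5) = 7
n1.2 (Zane): max(3, 2) = 3
n1.3 (Zane): max(9, 1, 0, 2) = 9
n1 (Bob): min(7, 3, 9) = 3
n2.1 (Zane): max(4, 5) = 5
n2.2 (Zane): max(6, 9) = 9
n2 (Bob): min(5, 9) = 5
n0 (Zane): max(3, 5) = 5
Zane at n0 wants the highest of {n1=3, n2=5}, so chooses n2.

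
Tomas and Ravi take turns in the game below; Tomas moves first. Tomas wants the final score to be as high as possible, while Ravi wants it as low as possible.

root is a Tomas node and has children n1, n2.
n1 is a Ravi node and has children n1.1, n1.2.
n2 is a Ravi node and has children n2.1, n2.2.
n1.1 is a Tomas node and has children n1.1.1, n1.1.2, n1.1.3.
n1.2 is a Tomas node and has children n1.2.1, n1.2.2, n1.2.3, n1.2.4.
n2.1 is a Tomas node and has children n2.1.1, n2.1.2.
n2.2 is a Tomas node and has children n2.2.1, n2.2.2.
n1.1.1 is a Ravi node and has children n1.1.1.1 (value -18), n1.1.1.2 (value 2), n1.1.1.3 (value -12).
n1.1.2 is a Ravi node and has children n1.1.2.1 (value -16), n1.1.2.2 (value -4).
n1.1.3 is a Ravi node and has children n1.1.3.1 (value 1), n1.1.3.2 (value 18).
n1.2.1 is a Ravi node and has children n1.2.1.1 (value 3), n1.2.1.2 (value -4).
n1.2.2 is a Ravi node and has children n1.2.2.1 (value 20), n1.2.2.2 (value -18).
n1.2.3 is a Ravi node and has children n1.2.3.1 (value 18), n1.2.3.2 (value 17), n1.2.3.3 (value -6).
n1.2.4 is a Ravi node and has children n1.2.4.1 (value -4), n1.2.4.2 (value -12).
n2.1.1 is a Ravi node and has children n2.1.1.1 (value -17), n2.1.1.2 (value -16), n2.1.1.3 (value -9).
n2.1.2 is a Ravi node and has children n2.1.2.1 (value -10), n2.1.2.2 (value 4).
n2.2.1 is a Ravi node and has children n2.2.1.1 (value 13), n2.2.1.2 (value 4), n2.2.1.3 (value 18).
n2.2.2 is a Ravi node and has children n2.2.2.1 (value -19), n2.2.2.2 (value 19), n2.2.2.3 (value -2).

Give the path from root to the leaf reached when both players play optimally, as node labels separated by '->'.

n1.1.1 (Ravi): min(-18, 2, -12) = -18
n1.1.2 (Ravi): min(-16, -4) = -16
n1.1.3 (Ravi): min(1, 18) = 1
n1.1 (Tomas): max(-18, -16, 1) = 1
n1.2.1 (Ravi): min(3, -4) = -4
n1.2.2 (Ravi): min(20, -18) = -18
n1.2.3 (Ravi): min(18, 17, -6) = -6
n1.2.4 (Ravi): min(-4, -12) = -12
n1.2 (Tomas): max(-4, -18, -6, -12) = -4
n1 (Ravi): min(1, -4) = -4
n2.1.1 (Ravi): min(-17, -16, -9) = -17
n2.1.2 (Ravi): min(-10, 4) = -10
n2.1 (Tomas): max(-17, -10) = -10
n2.2.1 (Ravi): min(13, 4, 18) = 4
n2.2.2 (Ravi): min(-19, 19, -2) = -19
n2.2 (Tomas): max(4, -19) = 4
n2 (Ravi): min(-10, 4) = -10
root (Tomas): max(-4, -10) = -4
At root, Tomas picks n1 (highest: -4).
At n1, Ravi picks n1.2 (lowest: -4).
At n1.2, Tomas picks n1.2.1 (highest: -4).
At n1.2.1, Ravi picks n1.2.1.2 (lowest: -4).
Terminal value -4.

root -> n1 -> n1.2 -> n1.2.1 -> n1.2.1.2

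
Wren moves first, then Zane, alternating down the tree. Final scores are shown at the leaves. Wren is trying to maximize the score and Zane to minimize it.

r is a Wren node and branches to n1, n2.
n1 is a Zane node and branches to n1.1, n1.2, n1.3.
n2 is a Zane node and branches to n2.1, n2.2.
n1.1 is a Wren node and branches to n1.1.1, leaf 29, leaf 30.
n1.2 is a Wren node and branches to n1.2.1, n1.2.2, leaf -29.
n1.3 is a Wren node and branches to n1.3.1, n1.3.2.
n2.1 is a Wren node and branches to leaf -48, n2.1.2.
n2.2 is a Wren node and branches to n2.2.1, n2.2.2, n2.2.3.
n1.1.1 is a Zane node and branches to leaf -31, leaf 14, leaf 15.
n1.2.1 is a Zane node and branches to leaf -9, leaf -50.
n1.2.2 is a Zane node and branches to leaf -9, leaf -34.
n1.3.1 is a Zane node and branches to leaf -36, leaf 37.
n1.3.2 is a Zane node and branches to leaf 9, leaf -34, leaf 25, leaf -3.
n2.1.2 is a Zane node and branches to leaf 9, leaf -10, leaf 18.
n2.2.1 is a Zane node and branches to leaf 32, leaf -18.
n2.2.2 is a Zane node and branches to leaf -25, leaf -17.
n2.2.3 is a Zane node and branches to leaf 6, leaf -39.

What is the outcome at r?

-18

n1.1.1 (Zane): min(-31, 14, 15) = -31
n1.1 (Wren): max(-31, 29, 30) = 30
n1.2.1 (Zane): min(-9, -50) = -50
n1.2.2 (Zane): min(-9, -34) = -34
n1.2 (Wren): max(-50, -34, -29) = -29
n1.3.1 (Zane): min(-36, 37) = -36
n1.3.2 (Zane): min(9, -34, 25, -3) = -34
n1.3 (Wren): max(-36, -34) = -34
n1 (Zane): min(30, -29, -34) = -34
n2.1.2 (Zane): min(9, -10, 18) = -10
n2.1 (Wren): max(-48, -10) = -10
n2.2.1 (Zane): min(32, -18) = -18
n2.2.2 (Zane): min(-25, -17) = -25
n2.2.3 (Zane): min(6, -39) = -39
n2.2 (Wren): max(-18, -25, -39) = -18
n2 (Zane): min(-10, -18) = -18
r (Wren): max(-34, -18) = -18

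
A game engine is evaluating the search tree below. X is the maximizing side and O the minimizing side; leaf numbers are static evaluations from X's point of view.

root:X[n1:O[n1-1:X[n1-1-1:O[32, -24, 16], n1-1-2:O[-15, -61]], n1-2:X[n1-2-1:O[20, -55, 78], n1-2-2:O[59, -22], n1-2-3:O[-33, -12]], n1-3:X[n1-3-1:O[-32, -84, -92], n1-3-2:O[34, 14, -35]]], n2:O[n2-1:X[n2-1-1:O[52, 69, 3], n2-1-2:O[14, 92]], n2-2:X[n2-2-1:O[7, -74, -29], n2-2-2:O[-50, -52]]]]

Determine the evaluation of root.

n1-1-1 (O): min(32, -24, 16) = -24
n1-1-2 (O): min(-15, -61) = -61
n1-1 (X): max(-24, -61) = -24
n1-2-1 (O): min(20, -55, 78) = -55
n1-2-2 (O): min(59, -22) = -22
n1-2-3 (O): min(-33, -12) = -33
n1-2 (X): max(-55, -22, -33) = -22
n1-3-1 (O): min(-32, -84, -92) = -92
n1-3-2 (O): min(34, 14, -35) = -35
n1-3 (X): max(-92, -35) = -35
n1 (O): min(-24, -22, -35) = -35
n2-1-1 (O): min(52, 69, 3) = 3
n2-1-2 (O): min(14, 92) = 14
n2-1 (X): max(3, 14) = 14
n2-2-1 (O): min(7, -74, -29) = -74
n2-2-2 (O): min(-50, -52) = -52
n2-2 (X): max(-74, -52) = -52
n2 (O): min(14, -52) = -52
root (X): max(-35, -52) = -35

-35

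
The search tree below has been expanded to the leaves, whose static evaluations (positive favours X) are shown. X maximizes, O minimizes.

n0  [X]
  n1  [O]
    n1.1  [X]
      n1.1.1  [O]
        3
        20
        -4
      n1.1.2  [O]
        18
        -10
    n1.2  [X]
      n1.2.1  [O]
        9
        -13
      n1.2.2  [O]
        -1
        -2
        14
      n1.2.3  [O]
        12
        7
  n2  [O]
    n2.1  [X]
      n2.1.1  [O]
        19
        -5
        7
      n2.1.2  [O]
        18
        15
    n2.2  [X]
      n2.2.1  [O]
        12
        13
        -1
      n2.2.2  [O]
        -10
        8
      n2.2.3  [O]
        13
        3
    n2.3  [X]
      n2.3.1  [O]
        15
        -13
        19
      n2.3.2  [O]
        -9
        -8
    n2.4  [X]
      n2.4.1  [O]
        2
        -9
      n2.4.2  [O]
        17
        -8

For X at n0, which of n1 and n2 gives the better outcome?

n1

n1.1.1 (O): min(3, 20, -4) = -4
n1.1.2 (O): min(18, -10) = -10
n1.1 (X): max(-4, -10) = -4
n1.2.1 (O): min(9, -13) = -13
n1.2.2 (O): min(-1, -2, 14) = -2
n1.2.3 (O): min(12, 7) = 7
n1.2 (X): max(-13, -2, 7) = 7
n1 (O): min(-4, 7) = -4
n2.1.1 (O): min(19, -5, 7) = -5
n2.1.2 (O): min(18, 15) = 15
n2.1 (X): max(-5, 15) = 15
n2.2.1 (O): min(12, 13, -1) = -1
n2.2.2 (O): min(-10, 8) = -10
n2.2.3 (O): min(13, 3) = 3
n2.2 (X): max(-1, -10, 3) = 3
n2.3.1 (O): min(15, -13, 19) = -13
n2.3.2 (O): min(-9, -8) = -9
n2.3 (X): max(-13, -9) = -9
n2.4.1 (O): min(2, -9) = -9
n2.4.2 (O): min(17, -8) = -8
n2.4 (X): max(-9, -8) = -8
n2 (O): min(15, 3, -9, -8) = -9
X prefers the higher value; n1=-4, n2=-9. n1 is better since -4 > -9.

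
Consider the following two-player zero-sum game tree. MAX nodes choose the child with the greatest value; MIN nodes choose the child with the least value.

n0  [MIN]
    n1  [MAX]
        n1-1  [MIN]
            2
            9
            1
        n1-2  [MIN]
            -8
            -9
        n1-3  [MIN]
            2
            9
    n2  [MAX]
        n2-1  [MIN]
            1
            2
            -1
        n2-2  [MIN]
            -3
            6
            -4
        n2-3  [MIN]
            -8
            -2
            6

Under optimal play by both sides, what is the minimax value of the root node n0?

n1-1 (MIN): min(2, 9, 1) = 1
n1-2 (MIN): min(-8, -9) = -9
n1-3 (MIN): min(2, 9) = 2
n1 (MAX): max(1, -9, 2) = 2
n2-1 (MIN): min(1, 2, -1) = -1
n2-2 (MIN): min(-3, 6, -4) = -4
n2-3 (MIN): min(-8, -2, 6) = -8
n2 (MAX): max(-1, -4, -8) = -1
n0 (MIN): min(2, -1) = -1

-1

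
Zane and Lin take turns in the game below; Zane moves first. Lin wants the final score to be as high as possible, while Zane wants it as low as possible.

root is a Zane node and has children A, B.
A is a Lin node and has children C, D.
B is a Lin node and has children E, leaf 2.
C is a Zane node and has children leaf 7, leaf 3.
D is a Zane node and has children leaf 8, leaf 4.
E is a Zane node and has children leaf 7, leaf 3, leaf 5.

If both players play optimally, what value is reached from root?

C (Zane): min(7, 3) = 3
D (Zane): min(8, 4) = 4
A (Lin): max(3, 4) = 4
E (Zane): min(7, 3, 5) = 3
B (Lin): max(3, 2) = 3
root (Zane): min(4, 3) = 3

3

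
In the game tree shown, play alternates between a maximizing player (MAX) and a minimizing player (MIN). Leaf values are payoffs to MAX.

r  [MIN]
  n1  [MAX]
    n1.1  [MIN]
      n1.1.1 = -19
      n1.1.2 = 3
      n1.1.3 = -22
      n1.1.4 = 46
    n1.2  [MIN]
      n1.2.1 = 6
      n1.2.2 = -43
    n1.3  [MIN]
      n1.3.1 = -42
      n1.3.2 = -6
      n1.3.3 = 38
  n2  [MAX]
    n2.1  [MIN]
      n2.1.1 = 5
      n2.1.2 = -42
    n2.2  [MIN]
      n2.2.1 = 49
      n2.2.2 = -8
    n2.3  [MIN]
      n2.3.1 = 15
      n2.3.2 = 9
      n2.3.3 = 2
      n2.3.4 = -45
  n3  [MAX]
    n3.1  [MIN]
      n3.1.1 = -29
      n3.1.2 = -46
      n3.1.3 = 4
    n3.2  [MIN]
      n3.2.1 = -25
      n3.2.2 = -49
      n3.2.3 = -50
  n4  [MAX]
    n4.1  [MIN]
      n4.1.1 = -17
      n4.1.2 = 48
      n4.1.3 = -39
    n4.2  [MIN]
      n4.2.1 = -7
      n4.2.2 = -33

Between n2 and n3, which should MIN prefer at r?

n2.1 (MIN): min(5, -42) = -42
n2.2 (MIN): min(49, -8) = -8
n2.3 (MIN): min(15, 9, 2, -45) = -45
n2 (MAX): max(-42, -8, -45) = -8
n3.1 (MIN): min(-29, -46, 4) = -46
n3.2 (MIN): min(-25, -49, -50) = -50
n3 (MAX): max(-46, -50) = -46
MIN prefers the lower value; n2=-8, n3=-46. n3 is better since -46 < -8.

n3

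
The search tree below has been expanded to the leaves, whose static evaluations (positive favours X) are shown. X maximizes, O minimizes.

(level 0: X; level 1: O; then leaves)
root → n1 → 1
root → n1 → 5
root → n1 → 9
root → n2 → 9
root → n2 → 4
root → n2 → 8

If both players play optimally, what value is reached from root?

n1 (O): min(1, 5, 9) = 1
n2 (O): min(9, 4, 8) = 4
root (X): max(1, 4) = 4

4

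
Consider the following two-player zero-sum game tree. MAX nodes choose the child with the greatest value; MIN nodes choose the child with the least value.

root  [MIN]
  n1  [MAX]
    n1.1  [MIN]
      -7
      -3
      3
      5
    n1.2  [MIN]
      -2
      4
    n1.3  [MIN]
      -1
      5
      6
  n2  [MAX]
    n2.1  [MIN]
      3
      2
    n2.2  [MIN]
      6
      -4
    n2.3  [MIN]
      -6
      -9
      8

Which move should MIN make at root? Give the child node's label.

n1

n1.1 (MIN): min(-7, -3, 3, 5) = -7
n1.2 (MIN): min(-2, 4) = -2
n1.3 (MIN): min(-1, 5, 6) = -1
n1 (MAX): max(-7, -2, -1) = -1
n2.1 (MIN): min(3, 2) = 2
n2.2 (MIN): min(6, -4) = -4
n2.3 (MIN): min(-6, -9, 8) = -9
n2 (MAX): max(2, -4, -9) = 2
root (MIN): min(-1, 2) = -1
MIN at root wants the lowest of {n1=-1, n2=2}, so chooses n1.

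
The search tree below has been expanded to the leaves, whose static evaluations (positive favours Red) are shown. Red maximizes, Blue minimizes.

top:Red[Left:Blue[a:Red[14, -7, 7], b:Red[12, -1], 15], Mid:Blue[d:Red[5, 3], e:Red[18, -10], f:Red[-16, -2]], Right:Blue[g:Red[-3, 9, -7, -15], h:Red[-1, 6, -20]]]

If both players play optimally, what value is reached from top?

a (Red): max(14, -7, 7) = 14
b (Red): max(12, -1) = 12
Left (Blue): min(14, 12, 15) = 12
d (Red): max(5, 3) = 5
e (Red): max(18, -10) = 18
f (Red): max(-16, -2) = -2
Mid (Blue): min(5, 18, -2) = -2
g (Red): max(-3, 9, -7, -15) = 9
h (Red): max(-1, 6, -20) = 6
Right (Blue): min(9, 6) = 6
top (Red): max(12, -2, 6) = 12

12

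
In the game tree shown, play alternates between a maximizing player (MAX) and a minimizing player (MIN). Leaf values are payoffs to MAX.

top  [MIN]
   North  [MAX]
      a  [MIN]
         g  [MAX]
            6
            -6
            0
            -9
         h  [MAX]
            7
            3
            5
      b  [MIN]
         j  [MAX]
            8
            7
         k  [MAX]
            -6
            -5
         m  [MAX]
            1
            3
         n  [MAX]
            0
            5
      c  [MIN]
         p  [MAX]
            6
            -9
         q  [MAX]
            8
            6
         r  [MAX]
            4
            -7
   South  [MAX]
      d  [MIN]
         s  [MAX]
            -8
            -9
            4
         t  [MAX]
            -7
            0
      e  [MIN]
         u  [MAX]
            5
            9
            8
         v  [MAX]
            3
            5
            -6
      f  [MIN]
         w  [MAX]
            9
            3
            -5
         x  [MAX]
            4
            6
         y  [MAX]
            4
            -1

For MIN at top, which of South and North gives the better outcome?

s (MAX): max(-8, -9, 4) = 4
t (MAX): max(-7, 0) = 0
d (MIN): min(4, 0) = 0
u (MAX): max(5, 9, 8) = 9
v (MAX): max(3, 5, -6) = 5
e (MIN): min(9, 5) = 5
w (MAX): max(9, 3, -5) = 9
x (MAX): max(4, 6) = 6
y (MAX): max(4, -1) = 4
f (MIN): min(9, 6, 4) = 4
South (MAX): max(0, 5, 4) = 5
g (MAX): max(6, -6, 0, -9) = 6
h (MAX): max(7, 3, 5) = 7
a (MIN): min(6, 7) = 6
j (MAX): max(8, 7) = 8
k (MAX): max(-6, -5) = -5
m (MAX): max(1, 3) = 3
n (MAX): max(0, 5) = 5
b (MIN): min(8, -5, 3, 5) = -5
p (MAX): max(6, -9) = 6
q (MAX): max(8, 6) = 8
r (MAX): max(4, -7) = 4
c (MIN): min(6, 8, 4) = 4
North (MAX): max(6, -5, 4) = 6
MIN prefers the lower value; South=5, North=6. South is better since 5 < 6.

South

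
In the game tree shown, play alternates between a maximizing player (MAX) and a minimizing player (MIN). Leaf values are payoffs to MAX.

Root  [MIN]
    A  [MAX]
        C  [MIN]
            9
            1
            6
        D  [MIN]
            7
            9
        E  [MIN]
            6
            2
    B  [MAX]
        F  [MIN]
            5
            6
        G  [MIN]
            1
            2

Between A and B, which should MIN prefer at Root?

C (MIN): min(9, 1, 6) = 1
D (MIN): min(7, 9) = 7
E (MIN): min(6, 2) = 2
A (MAX): max(1, 7, 2) = 7
F (MIN): min(5, 6) = 5
G (MIN): min(1, 2) = 1
B (MAX): max(5, 1) = 5
MIN prefers the lower value; A=7, B=5. B is better since 5 < 7.

B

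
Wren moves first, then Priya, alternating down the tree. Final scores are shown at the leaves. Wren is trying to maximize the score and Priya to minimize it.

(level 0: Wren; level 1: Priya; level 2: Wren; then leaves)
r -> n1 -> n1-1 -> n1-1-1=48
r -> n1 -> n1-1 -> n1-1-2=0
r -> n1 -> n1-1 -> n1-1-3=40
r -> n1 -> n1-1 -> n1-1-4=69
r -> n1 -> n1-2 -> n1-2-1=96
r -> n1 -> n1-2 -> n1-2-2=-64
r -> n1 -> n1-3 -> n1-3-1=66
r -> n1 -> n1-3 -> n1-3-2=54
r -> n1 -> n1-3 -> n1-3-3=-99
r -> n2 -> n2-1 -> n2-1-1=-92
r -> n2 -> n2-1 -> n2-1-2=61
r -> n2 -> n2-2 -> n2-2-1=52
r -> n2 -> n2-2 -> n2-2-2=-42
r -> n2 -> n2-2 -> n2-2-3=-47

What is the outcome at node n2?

52

n2-1 (Wren): max(-92, 61) = 61
n2-2 (Wren): max(52, -42, -47) = 52
n2 (Priya): min(61, 52) = 52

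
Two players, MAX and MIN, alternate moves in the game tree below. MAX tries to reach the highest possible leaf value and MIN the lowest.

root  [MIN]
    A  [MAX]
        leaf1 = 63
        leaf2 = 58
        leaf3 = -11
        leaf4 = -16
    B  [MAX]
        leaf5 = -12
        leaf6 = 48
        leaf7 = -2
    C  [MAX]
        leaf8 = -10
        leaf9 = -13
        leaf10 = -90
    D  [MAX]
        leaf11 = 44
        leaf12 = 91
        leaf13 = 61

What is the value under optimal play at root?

-10

A (MAX): max(63, 58, -11, -16) = 63
B (MAX): max(-12, 48, -2) = 48
C (MAX): max(-10, -13, -90) = -10
D (MAX): max(44, 91, 61) = 91
root (MIN): min(63, 48, -10, 91) = -10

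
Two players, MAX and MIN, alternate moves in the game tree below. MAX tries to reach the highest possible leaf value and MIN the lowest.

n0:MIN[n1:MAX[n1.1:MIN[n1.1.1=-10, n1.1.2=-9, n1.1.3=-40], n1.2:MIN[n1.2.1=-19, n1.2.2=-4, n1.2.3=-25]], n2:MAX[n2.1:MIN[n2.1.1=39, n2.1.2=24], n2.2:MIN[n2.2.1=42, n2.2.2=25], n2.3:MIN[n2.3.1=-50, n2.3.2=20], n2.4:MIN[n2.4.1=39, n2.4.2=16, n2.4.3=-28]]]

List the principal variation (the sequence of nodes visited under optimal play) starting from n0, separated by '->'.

n1.1 (MIN): min(-10, -9, -40) = -40
n1.2 (MIN): min(-19, -4, -25) = -25
n1 (MAX): max(-40, -25) = -25
n2.1 (MIN): min(39, 24) = 24
n2.2 (MIN): min(42, 25) = 25
n2.3 (MIN): min(-50, 20) = -50
n2.4 (MIN): min(39, 16, -28) = -28
n2 (MAX): max(24, 25, -50, -28) = 25
n0 (MIN): min(-25, 25) = -25
At n0, MIN picks n1 (lowest: -25).
At n1, MAX picks n1.2 (highest: -25).
At n1.2, MIN picks n1.2.3 (lowest: -25).
Terminal value -25.

n0 -> n1 -> n1.2 -> n1.2.3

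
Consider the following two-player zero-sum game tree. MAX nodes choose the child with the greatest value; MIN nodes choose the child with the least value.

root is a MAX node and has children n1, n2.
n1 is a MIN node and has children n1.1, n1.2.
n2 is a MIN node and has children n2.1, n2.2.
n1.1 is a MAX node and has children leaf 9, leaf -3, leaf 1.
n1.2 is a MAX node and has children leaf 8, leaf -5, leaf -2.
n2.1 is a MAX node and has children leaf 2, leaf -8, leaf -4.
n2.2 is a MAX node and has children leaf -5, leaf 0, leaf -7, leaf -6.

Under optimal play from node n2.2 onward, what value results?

0

n2.2 (MAX): max(-5, 0, -7, -6) = 0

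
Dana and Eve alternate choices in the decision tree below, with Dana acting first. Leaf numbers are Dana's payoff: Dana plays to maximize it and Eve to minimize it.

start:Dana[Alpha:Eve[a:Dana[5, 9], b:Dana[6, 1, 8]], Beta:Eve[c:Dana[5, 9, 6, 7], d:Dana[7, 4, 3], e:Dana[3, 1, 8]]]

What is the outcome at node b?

b (Dana): max(6, 1, 8) = 8

8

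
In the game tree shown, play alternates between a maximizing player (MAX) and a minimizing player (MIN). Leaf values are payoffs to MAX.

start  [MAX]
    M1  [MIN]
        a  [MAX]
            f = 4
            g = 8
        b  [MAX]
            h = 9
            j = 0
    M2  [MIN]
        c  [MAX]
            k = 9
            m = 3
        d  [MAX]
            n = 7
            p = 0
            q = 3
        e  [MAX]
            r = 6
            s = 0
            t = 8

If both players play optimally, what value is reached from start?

8

a (MAX): max(4, 8) = 8
b (MAX): max(9, 0) = 9
M1 (MIN): min(8, 9) = 8
c (MAX): max(9, 3) = 9
d (MAX): max(7, 0, 3) = 7
e (MAX): max(6, 0, 8) = 8
M2 (MIN): min(9, 7, 8) = 7
start (MAX): max(8, 7) = 8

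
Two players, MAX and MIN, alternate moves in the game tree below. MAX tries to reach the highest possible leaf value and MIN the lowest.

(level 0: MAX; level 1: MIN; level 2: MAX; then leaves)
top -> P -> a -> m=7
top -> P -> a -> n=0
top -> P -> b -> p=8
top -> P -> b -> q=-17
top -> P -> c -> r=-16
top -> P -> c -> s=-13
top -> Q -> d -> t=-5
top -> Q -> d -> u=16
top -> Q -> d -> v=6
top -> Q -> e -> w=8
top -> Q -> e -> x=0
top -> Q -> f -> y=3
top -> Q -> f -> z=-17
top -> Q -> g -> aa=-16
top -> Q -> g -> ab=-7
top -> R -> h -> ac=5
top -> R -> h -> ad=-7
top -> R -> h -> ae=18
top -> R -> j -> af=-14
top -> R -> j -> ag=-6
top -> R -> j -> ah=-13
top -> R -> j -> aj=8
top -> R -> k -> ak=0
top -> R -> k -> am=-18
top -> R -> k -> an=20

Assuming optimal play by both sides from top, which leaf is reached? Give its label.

aj

a (MAX): max(7, 0) = 7
b (MAX): max(8, -17) = 8
c (MAX): max(-16, -13) = -13
P (MIN): min(7, 8, -13) = -13
d (MAX): max(-5, 16, 6) = 16
e (MAX): max(8, 0) = 8
f (MAX): max(3, -17) = 3
g (MAX): max(-16, -7) = -7
Q (MIN): min(16, 8, 3, -7) = -7
h (MAX): max(5, -7, 18) = 18
j (MAX): max(-14, -6, -13, 8) = 8
k (MAX): max(0, -18, 20) = 20
R (MIN): min(18, 8, 20) = 8
top (MAX): max(-13, -7, 8) = 8
At top, MAX picks R (highest: 8).
At R, MIN picks j (lowest: 8).
At j, MAX picks aj (highest: 8).
Terminal value 8.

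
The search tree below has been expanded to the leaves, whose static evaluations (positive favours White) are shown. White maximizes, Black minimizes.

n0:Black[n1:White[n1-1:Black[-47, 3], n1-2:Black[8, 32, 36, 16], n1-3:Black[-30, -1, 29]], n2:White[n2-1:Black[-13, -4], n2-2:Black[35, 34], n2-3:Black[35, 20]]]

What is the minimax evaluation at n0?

8

n1-1 (Black): min(-47, 3) = -47
n1-2 (Black): min(8, 32, 36, 16) = 8
n1-3 (Black): min(-30, -1, 29) = -30
n1 (White): max(-47, 8, -30) = 8
n2-1 (Black): min(-13, -4) = -13
n2-2 (Black): min(35, 34) = 34
n2-3 (Black): min(35, 20) = 20
n2 (White): max(-13, 34, 20) = 34
n0 (Black): min(8, 34) = 8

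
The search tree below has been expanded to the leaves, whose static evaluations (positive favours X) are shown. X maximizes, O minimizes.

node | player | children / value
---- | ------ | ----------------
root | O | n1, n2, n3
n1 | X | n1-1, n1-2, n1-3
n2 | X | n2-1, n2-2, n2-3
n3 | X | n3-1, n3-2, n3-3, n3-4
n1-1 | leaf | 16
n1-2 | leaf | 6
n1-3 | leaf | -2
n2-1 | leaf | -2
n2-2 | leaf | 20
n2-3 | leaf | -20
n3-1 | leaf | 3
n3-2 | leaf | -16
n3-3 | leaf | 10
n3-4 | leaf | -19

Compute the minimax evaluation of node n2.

20

n2 (X): max(-2, 20, -20) = 20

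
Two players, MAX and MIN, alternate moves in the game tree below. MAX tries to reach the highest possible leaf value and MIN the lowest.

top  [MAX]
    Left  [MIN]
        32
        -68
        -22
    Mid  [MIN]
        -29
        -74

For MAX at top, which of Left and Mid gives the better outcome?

Left (MIN): min(32, -68, -22) = -68
Mid (MIN): min(-29, -74) = -74
MAX prefers the higher value; Left=-68, Mid=-74. Left is better since -68 > -74.

Left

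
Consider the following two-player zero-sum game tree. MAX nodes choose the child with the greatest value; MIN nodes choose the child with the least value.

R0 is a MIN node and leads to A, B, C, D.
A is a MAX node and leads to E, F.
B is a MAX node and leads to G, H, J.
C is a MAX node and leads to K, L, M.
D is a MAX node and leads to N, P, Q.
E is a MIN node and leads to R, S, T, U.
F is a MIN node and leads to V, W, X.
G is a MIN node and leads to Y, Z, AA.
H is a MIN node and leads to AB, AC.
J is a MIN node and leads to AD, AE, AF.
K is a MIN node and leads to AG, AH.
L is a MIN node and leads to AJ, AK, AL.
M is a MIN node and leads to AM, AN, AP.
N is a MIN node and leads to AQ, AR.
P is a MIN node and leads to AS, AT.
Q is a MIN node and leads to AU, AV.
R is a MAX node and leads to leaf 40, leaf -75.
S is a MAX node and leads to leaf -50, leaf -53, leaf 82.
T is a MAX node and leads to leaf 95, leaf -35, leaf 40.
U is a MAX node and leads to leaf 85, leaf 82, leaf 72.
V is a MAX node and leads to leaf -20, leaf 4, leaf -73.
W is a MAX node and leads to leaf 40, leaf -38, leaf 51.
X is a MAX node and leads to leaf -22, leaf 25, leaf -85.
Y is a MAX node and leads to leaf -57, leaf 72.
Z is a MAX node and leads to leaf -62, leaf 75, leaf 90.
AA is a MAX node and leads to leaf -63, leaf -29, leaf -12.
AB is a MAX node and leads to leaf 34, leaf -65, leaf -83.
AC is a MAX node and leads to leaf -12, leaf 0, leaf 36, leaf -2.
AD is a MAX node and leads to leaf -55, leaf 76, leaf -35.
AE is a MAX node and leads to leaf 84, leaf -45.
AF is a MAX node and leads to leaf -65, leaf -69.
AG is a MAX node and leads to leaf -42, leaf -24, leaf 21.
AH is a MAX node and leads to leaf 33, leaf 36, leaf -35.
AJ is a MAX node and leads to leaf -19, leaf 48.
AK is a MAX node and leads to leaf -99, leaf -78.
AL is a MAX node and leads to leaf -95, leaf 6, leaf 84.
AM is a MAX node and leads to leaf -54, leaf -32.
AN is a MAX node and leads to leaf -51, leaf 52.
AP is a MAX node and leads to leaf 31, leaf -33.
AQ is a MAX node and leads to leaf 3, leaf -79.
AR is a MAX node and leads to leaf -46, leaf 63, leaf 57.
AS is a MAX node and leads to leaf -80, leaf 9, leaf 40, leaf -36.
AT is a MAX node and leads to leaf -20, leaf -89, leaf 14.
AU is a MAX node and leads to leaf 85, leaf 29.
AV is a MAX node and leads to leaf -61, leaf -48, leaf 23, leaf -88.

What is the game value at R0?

R (MAX): max(40, -75) = 40
S (MAX): max(-50, -53, 82) = 82
T (MAX): max(95, -35, 40) = 95
U (MAX): max(85, 82, 72) = 85
E (MIN): min(40, 82, 95, 85) = 40
V (MAX): max(-20, 4, -73) = 4
W (MAX): max(40, -38, 51) = 51
X (MAX): max(-22, 25, -85) = 25
F (MIN): min(4, 51, 25) = 4
A (MAX): max(40, 4) = 40
Y (MAX): max(-57, 72) = 72
Z (MAX): max(-62, 75, 90) = 90
AA (MAX): max(-63, -29, -12) = -12
G (MIN): min(72, 90, -12) = -12
AB (MAX): max(34, -65, -83) = 34
AC (MAX): max(-12, 0, 36, -2) = 36
H (MIN): min(34, 36) = 34
AD (MAX): max(-55, 76, -35) = 76
AE (MAX): max(84, -45) = 84
AF (MAX): max(-65, -69) = -65
J (MIN): min(76, 84, -65) = -65
B (MAX): max(-12, 34, -65) = 34
AG (MAX): max(-42, -24, 21) = 21
AH (MAX): max(33, 36, -35) = 36
K (MIN): min(21, 36) = 21
AJ (MAX): max(-19, 48) = 48
AK (MAX): max(-99, -78) = -78
AL (MAX): max(-95, 6, 84) = 84
L (MIN): min(48, -78, 84) = -78
AM (MAX): max(-54, -32) = -32
AN (MAX): max(-51, 52) = 52
AP (MAX): max(31, -33) = 31
M (MIN): min(-32, 52, 31) = -32
C (MAX): max(21, -78, -32) = 21
AQ (MAX): max(3, -79) = 3
AR (MAX): max(-46, 63, 57) = 63
N (MIN): min(3, 63) = 3
AS (MAX): max(-80, 9, 40, -36) = 40
AT (MAX): max(-20, -89, 14) = 14
P (MIN): min(40, 14) = 14
AU (MAX): max(85, 29) = 85
AV (MAX): max(-61, -48, 23, -88) = 23
Q (MIN): min(85, 23) = 23
D (MAX): max(3, 14, 23) = 23
R0 (MIN): min(40, 34, 21, 23) = 21

21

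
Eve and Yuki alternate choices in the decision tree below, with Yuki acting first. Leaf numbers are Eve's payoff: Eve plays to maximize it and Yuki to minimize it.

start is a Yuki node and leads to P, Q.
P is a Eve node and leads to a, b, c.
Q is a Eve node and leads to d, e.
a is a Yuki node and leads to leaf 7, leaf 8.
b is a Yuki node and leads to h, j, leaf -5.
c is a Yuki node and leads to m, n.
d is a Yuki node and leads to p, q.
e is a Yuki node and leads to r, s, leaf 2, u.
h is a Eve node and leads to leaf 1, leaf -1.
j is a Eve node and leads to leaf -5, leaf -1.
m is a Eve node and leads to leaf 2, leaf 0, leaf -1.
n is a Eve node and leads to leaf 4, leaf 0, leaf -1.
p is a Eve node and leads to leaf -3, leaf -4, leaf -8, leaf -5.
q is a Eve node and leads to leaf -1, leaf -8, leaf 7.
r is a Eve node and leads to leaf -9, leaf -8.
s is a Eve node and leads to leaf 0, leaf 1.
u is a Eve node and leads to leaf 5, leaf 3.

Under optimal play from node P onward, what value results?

a (Yuki): min(7, 8) = 7
h (Eve): max(1, -1) = 1
j (Eve): max(-5, -1) = -1
b (Yuki): min(1, -1, -5) = -5
m (Eve): max(2, 0, -1) = 2
n (Eve): max(4, 0, -1) = 4
c (Yuki): min(2, 4) = 2
P (Eve): max(7, -5, 2) = 7

7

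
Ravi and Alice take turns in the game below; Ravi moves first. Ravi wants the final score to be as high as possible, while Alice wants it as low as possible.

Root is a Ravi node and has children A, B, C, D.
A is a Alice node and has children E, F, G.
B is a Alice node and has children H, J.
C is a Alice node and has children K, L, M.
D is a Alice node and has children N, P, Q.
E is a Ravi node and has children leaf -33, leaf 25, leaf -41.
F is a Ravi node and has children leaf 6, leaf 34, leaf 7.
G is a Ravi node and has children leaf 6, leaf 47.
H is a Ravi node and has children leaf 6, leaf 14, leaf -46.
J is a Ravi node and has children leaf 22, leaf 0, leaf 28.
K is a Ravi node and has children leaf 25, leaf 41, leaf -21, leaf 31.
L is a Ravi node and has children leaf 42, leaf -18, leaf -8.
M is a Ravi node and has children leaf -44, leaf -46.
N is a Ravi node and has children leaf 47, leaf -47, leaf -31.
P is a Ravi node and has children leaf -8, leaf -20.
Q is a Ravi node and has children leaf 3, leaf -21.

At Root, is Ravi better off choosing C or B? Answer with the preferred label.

K (Ravi): max(25, 41, -21, 31) = 41
L (Ravi): max(42, -18, -8) = 42
M (Ravi): max(-44, -46) = -44
C (Alice): min(41, 42, -44) = -44
H (Ravi): max(6, 14, -46) = 14
J (Ravi): max(22, 0, 28) = 28
B (Alice): min(14, 28) = 14
Ravi prefers the higher value; C=-44, B=14. B is better since 14 > -44.

B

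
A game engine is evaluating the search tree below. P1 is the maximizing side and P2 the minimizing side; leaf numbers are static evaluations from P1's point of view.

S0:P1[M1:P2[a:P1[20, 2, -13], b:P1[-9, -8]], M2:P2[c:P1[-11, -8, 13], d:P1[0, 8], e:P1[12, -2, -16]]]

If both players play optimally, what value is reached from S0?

a (P1): max(20, 2, -13) = 20
b (P1): max(-9, -8) = -8
M1 (P2): min(20, -8) = -8
c (P1): max(-11, -8, 13) = 13
d (P1): max(0, 8) = 8
e (P1): max(12, -2, -16) = 12
M2 (P2): min(13, 8, 12) = 8
S0 (P1): max(-8, 8) = 8

8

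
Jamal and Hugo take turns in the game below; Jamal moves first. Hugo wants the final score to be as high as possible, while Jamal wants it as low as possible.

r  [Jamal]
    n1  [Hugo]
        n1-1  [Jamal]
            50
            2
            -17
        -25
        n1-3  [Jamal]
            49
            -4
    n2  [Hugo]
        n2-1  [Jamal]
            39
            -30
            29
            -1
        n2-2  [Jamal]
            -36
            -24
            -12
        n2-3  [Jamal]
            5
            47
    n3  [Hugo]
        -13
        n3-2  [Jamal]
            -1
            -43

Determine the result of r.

-13

n1-1 (Jamal): min(50, 2, -17) = -17
n1-3 (Jamal): min(49, -4) = -4
n1 (Hugo): max(-17, -25, -4) = -4
n2-1 (Jamal): min(39, -30, 29, -1) = -30
n2-2 (Jamal): min(-36, -24, -12) = -36
n2-3 (Jamal): min(5, 47) = 5
n2 (Hugo): max(-30, -36, 5) = 5
n3-2 (Jamal): min(-1, -43) = -43
n3 (Hugo): max(-13, -43) = -13
r (Jamal): min(-4, 5, -13) = -13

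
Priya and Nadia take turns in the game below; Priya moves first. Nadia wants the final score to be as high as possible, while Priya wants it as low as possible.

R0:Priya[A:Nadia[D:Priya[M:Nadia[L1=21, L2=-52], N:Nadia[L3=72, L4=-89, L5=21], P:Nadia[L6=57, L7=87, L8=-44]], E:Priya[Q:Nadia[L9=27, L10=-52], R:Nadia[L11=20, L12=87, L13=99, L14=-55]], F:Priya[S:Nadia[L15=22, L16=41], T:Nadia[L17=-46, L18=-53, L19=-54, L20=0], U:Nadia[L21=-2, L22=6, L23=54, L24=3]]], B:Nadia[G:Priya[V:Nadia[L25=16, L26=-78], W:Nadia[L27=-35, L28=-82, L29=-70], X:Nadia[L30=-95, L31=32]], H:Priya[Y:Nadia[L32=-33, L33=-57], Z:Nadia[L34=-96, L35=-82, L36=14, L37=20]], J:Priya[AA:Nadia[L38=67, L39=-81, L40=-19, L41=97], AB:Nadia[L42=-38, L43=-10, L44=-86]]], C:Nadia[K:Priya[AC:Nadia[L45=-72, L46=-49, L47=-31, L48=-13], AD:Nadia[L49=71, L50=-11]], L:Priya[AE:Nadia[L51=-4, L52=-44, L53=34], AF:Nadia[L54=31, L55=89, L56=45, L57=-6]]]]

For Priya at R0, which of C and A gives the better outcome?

A

AC (Nadia): max(-72, -49, -31, -13) = -13
AD (Nadia): max(71, -11) = 71
K (Priya): min(-13, 71) = -13
AE (Nadia): max(-4, -44, 34) = 34
AF (Nadia): max(31, 89, 45, -6) = 89
L (Priya): min(34, 89) = 34
C (Nadia): max(-13, 34) = 34
M (Nadia): max(21, -52) = 21
N (Nadia): max(72, -89, 21) = 72
P (Nadia): max(57, 87, -44) = 87
D (Priya): min(21, 72, 87) = 21
Q (Nadia): max(27, -52) = 27
R (Nadia): max(20, 87, 99, -55) = 99
E (Priya): min(27, 99) = 27
S (Nadia): max(22, 41) = 41
T (Nadia): max(-46, -53, -54, 0) = 0
U (Nadia): max(-2, 6, 54, 3) = 54
F (Priya): min(41, 0, 54) = 0
A (Nadia): max(21, 27, 0) = 27
Priya prefers the lower value; C=34, A=27. A is better since 27 < 34.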